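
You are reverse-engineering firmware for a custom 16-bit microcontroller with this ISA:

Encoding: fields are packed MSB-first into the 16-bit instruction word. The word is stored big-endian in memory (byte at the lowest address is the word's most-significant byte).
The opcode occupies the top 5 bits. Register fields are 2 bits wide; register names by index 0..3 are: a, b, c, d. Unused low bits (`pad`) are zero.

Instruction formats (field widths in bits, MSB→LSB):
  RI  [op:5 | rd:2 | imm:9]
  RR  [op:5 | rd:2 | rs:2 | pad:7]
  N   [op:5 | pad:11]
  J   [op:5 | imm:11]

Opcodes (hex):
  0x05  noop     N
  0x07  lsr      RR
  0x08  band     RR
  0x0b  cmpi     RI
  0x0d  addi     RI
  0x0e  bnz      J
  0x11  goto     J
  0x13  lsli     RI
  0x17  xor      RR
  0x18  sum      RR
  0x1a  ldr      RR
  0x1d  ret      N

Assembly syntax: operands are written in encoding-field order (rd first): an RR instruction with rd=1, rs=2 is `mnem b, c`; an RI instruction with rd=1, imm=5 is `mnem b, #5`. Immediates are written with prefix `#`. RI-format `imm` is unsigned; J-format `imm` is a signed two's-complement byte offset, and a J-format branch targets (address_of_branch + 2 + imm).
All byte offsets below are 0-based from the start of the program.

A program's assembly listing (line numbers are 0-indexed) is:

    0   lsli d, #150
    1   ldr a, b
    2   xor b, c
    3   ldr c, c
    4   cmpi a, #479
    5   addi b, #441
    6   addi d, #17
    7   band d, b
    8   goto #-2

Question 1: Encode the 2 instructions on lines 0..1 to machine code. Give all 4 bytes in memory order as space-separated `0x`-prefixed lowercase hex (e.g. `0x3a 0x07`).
L0: lsli op=0x13:5|rd=3:2|imm=150:9 ⇒ 0x9e96 ⇒ big 9e 96
L1: ldr op=0x1a:5|rd=0:2|rs=1:2|pad=0:7 ⇒ 0xd080 ⇒ big d0 80

0x9e 0x96 0xd0 0x80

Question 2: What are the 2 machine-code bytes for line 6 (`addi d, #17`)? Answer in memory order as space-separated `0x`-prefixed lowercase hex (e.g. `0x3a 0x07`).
6. addi fields op=0xd:5|rd=3:2|imm=17:9 → word 6e11h → 6e 11

0x6e 0x11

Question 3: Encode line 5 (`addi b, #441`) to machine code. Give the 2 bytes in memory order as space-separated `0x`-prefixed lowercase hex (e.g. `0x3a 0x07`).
L5: addi op=0xd:5|rd=1:2|imm=441:9 ⇒ 0x6bb9 ⇒ big 6b b9

0x6b 0xb9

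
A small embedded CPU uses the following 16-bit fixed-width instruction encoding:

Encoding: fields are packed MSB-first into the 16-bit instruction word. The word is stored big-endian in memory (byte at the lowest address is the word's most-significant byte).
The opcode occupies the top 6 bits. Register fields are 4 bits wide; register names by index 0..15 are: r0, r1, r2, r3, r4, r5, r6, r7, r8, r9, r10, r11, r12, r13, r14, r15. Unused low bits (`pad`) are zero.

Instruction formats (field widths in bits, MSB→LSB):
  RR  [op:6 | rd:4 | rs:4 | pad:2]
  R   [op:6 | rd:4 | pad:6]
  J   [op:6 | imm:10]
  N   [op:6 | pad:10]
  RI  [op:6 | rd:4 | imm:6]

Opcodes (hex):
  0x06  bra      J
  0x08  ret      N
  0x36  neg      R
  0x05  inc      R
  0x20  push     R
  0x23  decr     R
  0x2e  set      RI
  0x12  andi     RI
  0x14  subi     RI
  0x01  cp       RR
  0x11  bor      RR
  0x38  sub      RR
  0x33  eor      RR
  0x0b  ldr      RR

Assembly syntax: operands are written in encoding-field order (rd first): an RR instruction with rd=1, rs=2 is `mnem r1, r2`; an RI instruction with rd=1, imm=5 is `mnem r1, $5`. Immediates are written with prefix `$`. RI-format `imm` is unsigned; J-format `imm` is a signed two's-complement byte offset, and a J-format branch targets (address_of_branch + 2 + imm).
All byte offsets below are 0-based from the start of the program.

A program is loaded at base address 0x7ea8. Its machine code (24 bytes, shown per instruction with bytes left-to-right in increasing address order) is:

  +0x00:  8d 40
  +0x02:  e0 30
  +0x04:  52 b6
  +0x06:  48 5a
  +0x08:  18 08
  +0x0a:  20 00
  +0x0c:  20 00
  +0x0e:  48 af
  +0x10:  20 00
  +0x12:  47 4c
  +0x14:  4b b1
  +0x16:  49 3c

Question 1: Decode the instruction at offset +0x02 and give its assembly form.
@+02  big-endian(e0 30) = 0xe030
  opcode bits[15:10]=0x38: sub/RR
  rd@[9:6]=0x0 ⇒ r0
  rs@[5:2]=0xc ⇒ r12

sub r0, r12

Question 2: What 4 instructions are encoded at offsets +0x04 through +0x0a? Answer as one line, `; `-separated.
subi r10, $54; andi r1, $26; bra $8; ret

off 0x04: read 52 b6 as big → 0x52b6
  op=0x52b6>>10=0x14 ⇒ subi (RI)
  rd@[9:6]=0xa ⇒ r10
  imm@[5:0]=0x36 ⇒ $54
off 0x06: read 48 5a as big → 0x485a
  op=0x485a>>10=0x12 ⇒ andi (RI)
  rd@[9:6]=0x1 ⇒ r1
  imm@[5:0]=0x1a ⇒ $26
off 0x08: read 18 08 as big → 0x1808
  op=0x1808>>10=0x6 ⇒ bra (J)
  imm@[9:0]=0x8 ⇒ $8
off 0x0a: read 20 00 as big → 0x2000
  op=0x2000>>10=0x8 ⇒ ret (N)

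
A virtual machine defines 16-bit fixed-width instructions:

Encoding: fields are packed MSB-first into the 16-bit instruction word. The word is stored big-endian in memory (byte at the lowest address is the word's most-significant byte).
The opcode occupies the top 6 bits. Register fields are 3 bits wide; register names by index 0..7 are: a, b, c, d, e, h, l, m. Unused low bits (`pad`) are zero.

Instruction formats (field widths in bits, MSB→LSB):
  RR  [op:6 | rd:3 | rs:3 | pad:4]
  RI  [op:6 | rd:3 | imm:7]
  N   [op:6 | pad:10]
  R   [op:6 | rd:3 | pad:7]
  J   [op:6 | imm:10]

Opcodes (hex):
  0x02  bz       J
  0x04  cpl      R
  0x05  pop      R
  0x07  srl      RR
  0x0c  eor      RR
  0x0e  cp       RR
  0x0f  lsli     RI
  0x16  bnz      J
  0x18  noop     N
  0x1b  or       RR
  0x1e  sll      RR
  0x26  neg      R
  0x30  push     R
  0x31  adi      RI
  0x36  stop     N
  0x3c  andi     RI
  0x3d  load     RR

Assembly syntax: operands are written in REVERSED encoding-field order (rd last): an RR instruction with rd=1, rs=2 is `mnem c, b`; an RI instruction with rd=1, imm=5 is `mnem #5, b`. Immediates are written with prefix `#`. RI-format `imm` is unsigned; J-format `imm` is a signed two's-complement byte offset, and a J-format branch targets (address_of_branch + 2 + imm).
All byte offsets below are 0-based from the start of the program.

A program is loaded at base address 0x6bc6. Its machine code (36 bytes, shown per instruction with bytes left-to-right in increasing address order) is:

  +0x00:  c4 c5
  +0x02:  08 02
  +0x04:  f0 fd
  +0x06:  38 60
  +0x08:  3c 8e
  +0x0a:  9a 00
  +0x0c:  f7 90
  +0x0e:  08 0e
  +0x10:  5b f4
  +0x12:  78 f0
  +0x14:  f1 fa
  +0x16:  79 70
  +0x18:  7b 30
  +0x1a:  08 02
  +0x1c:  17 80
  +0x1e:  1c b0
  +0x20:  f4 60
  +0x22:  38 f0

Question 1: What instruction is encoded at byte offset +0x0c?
load b, m

[0c] f7 90 → 0xf790
  top 6b → 0x3d → load [RR]
  rd@[9:7]=0x7 ⇒ m
  rs@[6:4]=0x1 ⇒ b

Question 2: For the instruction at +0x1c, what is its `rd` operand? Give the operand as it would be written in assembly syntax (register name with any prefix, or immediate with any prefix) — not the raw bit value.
m

off 0x1c: read 17 80 as big → 0x1780
  op=0x1780>>10=0x5 ⇒ pop (R)
  [9:7] rd=7 = m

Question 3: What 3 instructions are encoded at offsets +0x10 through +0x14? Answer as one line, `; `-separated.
bnz #-12; sll m, b; andi #122, d

+0x10: 5b f4 ⇒ word 0x5bf4 (big)
  top 6b → 0x16 → bnz [J]
  imm: (w>>0)&0x3ff=0x3f4 (s10→-12) → #-12
+0x12: 78 f0 ⇒ word 0x78f0 (big)
  top 6b → 0x1e → sll [RR]
  rd: (w>>7)&0x7=0x1 → b
  rs: (w>>4)&0x7=0x7 → m
+0x14: f1 fa ⇒ word 0xf1fa (big)
  top 6b → 0x3c → andi [RI]
  rd: (w>>7)&0x7=0x3 → d
  imm: (w>>0)&0x7f=0x7a → #122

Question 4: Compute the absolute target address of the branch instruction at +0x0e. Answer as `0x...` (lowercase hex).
+0x0e: 08 0e ⇒ word 0x080e (big)
  opcode bits[15:10]=0x2: bz/J
  imm@[9:0]=0xe ⇒ #14
  target = base 0x6bc6 + off 0x0e + 2 + imm 14 = 0x6be4

0x6be4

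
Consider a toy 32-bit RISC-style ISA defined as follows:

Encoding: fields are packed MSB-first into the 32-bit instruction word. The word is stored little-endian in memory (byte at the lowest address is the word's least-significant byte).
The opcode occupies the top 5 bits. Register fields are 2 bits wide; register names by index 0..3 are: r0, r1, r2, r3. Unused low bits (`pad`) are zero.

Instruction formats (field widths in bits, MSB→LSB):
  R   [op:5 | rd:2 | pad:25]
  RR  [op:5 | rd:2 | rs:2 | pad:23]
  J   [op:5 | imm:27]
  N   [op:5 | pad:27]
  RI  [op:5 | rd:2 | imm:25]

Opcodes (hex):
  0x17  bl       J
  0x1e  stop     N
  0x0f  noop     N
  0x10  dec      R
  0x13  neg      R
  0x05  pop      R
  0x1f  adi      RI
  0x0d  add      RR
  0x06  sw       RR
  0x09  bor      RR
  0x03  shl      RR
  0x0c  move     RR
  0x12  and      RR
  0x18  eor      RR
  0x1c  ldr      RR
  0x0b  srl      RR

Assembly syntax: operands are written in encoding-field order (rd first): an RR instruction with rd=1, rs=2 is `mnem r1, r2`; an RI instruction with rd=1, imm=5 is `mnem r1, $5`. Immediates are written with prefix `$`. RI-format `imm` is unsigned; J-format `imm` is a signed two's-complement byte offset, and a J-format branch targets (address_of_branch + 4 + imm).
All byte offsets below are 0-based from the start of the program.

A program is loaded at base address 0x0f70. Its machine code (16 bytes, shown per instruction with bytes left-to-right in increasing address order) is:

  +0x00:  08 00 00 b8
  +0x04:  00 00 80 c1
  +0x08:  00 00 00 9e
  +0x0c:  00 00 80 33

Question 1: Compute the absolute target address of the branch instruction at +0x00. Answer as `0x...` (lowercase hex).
off 0x00: read 08 00 00 b8 as little → 0xb8000008
  opcode bits[31:27]=0x17: bl/J
  imm@[26:0]=0x8 ⇒ $8
  target = base 0x0f70 + off 0x00 + 4 + imm 8 = 0x0f7c

0x0f7c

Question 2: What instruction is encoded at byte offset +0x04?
eor r0, r3

+0x04: 00 00 80 c1 ⇒ word 0xc1800000 (little)
  top 5b → 0x18 → eor [RR]
  rd: (w>>25)&0x3=0x0 → r0
  rs: (w>>23)&0x3=0x3 → r3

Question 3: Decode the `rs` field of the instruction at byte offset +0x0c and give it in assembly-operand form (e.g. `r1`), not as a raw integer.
@+0c  little-endian(00 00 80 33) = 0x33800000
  opcode bits[31:27]=0x6: sw/RR
  [26:25] rd=1 = r1
  [24:23] rs=3 = r3

r3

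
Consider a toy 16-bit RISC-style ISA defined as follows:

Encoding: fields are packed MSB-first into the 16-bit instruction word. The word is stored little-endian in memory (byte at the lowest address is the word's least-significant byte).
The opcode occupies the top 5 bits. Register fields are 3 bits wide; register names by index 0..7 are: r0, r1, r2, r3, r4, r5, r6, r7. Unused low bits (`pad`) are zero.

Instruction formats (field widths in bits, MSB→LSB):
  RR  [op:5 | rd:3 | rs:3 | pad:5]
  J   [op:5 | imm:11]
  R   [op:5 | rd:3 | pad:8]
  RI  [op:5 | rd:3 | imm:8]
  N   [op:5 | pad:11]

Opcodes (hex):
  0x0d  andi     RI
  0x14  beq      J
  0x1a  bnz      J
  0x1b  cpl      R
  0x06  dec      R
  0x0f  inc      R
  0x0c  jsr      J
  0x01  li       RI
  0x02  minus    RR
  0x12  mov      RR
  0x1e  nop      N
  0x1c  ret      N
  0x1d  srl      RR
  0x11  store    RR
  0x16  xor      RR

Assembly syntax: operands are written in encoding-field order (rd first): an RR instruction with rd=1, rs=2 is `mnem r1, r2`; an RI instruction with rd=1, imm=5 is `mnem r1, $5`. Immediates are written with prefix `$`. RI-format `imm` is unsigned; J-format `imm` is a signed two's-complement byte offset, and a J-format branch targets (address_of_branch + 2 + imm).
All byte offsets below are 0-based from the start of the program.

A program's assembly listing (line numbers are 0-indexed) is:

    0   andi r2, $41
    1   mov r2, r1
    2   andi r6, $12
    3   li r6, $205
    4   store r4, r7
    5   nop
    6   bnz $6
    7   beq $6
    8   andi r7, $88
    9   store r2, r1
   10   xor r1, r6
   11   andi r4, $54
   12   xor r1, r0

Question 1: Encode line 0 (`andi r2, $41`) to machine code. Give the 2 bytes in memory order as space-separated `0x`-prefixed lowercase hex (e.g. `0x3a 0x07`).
L0: andi op=0xd:5|rd=2:3|imm=41:8 ⇒ 0x6a29 ⇒ little 29 6a

0x29 0x6a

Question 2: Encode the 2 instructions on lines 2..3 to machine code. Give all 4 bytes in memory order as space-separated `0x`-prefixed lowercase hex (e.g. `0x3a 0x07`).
line 2 (andi): pack op=0xd:5|rd=6:3|imm=12:8 = 0x6e0c; little→ 0c 6e
line 3 (li): pack op=0x1:5|rd=6:3|imm=205:8 = 0x0ecd; little→ cd 0e

0x0c 0x6e 0xcd 0x0e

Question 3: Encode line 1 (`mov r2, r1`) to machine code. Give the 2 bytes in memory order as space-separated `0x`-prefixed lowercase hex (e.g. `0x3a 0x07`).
line 1 (mov): pack op=0x12:5|rd=2:3|rs=1:3|pad=0:5 = 0x9220; little→ 20 92

0x20 0x92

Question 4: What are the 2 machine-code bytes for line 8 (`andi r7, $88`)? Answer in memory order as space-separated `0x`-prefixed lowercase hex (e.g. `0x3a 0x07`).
0x58 0x6f

line 8 (andi): pack op=0xd:5|rd=7:3|imm=88:8 = 0x6f58; little→ 58 6f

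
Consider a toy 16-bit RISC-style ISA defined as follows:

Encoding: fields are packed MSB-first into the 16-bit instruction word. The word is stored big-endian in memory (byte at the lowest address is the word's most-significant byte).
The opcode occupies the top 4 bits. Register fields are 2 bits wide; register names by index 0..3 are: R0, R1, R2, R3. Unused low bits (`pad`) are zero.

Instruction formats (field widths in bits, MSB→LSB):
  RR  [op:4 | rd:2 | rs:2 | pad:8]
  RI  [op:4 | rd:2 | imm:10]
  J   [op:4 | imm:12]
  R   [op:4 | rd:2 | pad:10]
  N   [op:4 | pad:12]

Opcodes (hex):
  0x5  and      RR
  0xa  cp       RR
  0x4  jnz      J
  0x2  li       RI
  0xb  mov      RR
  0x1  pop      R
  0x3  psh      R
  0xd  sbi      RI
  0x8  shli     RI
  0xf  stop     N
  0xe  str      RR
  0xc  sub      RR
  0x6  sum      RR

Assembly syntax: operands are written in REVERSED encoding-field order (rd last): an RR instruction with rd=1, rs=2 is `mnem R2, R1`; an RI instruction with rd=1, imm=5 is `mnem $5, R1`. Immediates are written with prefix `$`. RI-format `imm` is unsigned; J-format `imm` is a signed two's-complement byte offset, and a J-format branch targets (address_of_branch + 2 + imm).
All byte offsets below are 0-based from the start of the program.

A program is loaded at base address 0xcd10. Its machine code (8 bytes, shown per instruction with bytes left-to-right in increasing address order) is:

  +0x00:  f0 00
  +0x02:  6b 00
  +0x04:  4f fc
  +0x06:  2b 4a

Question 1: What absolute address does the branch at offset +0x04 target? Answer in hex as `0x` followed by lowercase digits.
@+04  big-endian(4f fc) = 0x4ffc
  top 4b → 0x4 → jnz [J]
  imm@[11:0]=0xffc (s12→-4) ⇒ $-4
  target = base 0xcd10 + off 0x04 + 2 + imm -4 = 0xcd12

0xcd12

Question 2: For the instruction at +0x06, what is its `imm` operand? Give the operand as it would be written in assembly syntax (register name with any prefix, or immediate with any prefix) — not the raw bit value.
$842

@+06  big-endian(2b 4a) = 0x2b4a
  opcode bits[15:12]=0x2: li/RI
  rd@[11:10]=0x2 ⇒ R2
  imm@[9:0]=0x34a ⇒ $842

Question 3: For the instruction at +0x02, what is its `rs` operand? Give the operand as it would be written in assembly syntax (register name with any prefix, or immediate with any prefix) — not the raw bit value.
+0x02: 6b 00 ⇒ word 0x6b00 (big)
  op=0x6b00>>12=0x6 ⇒ sum (RR)
  rd: (w>>10)&0x3=0x2 → R2
  rs: (w>>8)&0x3=0x3 → R3

R3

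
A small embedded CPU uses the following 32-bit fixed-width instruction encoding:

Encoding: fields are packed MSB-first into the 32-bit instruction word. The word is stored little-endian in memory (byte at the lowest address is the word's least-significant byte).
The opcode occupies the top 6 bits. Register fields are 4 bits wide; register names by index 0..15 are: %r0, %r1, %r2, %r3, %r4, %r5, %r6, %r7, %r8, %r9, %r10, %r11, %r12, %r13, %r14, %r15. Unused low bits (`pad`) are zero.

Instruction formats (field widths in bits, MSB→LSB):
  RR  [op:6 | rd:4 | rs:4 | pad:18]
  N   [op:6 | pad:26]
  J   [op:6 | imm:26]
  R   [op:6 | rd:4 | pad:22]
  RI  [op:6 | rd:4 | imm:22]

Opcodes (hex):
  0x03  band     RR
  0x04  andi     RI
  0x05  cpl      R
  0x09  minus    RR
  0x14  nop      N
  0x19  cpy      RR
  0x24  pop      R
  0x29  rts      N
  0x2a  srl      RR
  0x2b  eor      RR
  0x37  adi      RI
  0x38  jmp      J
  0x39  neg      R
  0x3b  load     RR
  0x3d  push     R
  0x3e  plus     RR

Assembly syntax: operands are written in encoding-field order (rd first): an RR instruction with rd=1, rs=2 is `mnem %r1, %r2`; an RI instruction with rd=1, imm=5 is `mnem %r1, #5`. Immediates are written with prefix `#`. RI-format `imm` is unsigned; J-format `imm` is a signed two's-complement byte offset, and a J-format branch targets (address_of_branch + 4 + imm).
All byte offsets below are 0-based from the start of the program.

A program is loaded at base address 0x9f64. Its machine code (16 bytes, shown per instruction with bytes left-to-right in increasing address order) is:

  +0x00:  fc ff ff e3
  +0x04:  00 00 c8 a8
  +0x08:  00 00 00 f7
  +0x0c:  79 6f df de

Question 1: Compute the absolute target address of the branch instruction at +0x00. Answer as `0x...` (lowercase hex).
0x9f64

@+00  little-endian(fc ff ff e3) = 0xe3fffffc
  op=0xe3fffffc>>26=0x38 ⇒ jmp (J)
  [25:0] imm=67108860 (s26→-4) = #-4
  target = base 0x9f64 + off 0x00 + 4 + imm -4 = 0x9f64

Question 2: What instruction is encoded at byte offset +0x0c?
adi %r11, #2060153

off 0x0c: read 79 6f df de as little → 0xdedf6f79
  opcode bits[31:26]=0x37: adi/RI
  rd@[25:22]=0xb ⇒ %r11
  imm@[21:0]=0x1f6f79 ⇒ #2060153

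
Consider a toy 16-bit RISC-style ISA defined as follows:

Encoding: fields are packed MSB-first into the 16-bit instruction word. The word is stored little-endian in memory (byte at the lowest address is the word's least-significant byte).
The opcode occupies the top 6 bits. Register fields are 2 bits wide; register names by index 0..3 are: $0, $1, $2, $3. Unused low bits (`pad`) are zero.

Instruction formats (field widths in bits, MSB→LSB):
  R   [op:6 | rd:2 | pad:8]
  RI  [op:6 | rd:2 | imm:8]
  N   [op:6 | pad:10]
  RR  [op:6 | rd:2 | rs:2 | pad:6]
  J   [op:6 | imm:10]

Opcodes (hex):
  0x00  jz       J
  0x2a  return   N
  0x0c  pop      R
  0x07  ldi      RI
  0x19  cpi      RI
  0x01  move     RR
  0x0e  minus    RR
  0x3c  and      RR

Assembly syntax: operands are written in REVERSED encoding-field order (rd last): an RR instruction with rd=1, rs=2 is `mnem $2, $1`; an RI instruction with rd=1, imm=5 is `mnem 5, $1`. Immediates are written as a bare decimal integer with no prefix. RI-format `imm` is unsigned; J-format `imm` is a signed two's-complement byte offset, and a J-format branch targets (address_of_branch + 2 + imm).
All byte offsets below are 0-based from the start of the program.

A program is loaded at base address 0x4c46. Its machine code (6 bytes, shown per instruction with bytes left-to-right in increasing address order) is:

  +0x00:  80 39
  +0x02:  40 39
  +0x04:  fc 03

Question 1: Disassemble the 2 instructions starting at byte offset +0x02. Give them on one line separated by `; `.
minus $1, $1; jz -4

off 0x02: read 40 39 as little → 0x3940
  top 6b → 0xe → minus [RR]
  rd@[9:8]=0x1 ⇒ $1
  rs@[7:6]=0x1 ⇒ $1
off 0x04: read fc 03 as little → 0x03fc
  top 6b → 0x0 → jz [J]
  imm@[9:0]=0x3fc (s10→-4) ⇒ -4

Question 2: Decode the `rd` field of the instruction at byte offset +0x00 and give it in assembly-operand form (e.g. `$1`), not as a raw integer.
$1

+0x00: 80 39 ⇒ word 0x3980 (little)
  op=0x3980>>10=0xe ⇒ minus (RR)
  [9:8] rd=1 = $1
  [7:6] rs=2 = $2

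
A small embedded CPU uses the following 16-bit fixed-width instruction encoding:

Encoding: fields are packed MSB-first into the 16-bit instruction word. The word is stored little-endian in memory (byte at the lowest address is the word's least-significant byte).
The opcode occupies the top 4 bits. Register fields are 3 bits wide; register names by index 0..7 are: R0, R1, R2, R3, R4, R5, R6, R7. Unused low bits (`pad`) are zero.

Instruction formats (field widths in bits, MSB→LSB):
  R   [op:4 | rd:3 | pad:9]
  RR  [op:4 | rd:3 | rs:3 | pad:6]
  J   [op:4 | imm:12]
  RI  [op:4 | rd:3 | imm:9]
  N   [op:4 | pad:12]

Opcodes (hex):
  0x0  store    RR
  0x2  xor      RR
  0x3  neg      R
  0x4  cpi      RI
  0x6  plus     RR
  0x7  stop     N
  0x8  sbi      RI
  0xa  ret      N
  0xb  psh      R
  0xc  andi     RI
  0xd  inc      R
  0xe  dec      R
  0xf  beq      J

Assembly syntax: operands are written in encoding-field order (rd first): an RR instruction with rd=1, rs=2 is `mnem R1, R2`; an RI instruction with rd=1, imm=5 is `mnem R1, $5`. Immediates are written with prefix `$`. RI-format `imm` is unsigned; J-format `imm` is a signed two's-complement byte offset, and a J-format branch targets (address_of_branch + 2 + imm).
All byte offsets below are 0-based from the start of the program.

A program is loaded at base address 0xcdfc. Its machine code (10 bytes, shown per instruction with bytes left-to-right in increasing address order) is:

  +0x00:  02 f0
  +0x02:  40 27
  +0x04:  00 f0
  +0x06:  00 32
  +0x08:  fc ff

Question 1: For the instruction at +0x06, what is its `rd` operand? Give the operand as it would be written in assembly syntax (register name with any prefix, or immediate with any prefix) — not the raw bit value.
off 0x06: read 00 32 as little → 0x3200
  top 4b → 0x3 → neg [R]
  rd@[11:9]=0x1 ⇒ R1

R1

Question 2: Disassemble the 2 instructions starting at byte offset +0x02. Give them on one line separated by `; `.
@+02  little-endian(40 27) = 0x2740
  top 4b → 0x2 → xor [RR]
  rd: (w>>9)&0x7=0x3 → R3
  rs: (w>>6)&0x7=0x5 → R5
@+04  little-endian(00 f0) = 0xf000
  top 4b → 0xf → beq [J]
  imm: (w>>0)&0xfff=0x0 → $0

xor R3, R5; beq $0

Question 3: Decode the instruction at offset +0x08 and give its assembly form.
+0x08: fc ff ⇒ word 0xfffc (little)
  opcode bits[15:12]=0xf: beq/J
  imm@[11:0]=0xffc (s12→-4) ⇒ $-4

beq $-4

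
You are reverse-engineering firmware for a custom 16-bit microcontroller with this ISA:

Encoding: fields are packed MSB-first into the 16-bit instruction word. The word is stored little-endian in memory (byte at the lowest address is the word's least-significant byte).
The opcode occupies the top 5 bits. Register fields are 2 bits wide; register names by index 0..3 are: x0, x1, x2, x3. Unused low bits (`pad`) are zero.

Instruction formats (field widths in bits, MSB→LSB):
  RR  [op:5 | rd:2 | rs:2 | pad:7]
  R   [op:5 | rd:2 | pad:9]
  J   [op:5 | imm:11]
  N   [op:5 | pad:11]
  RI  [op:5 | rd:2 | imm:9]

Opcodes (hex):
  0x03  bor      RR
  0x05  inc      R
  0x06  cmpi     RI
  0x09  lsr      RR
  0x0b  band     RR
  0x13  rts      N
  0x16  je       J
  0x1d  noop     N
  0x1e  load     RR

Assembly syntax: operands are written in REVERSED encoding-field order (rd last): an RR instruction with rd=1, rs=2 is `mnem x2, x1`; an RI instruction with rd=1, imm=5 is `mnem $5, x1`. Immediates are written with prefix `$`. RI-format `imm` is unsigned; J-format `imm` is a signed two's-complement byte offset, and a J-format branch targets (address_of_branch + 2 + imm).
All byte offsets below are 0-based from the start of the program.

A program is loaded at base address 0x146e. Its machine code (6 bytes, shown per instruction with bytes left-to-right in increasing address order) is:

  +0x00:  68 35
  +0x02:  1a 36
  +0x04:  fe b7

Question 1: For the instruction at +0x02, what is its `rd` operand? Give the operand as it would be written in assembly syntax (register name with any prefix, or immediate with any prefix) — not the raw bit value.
off 0x02: read 1a 36 as little → 0x361a
  op=0x361a>>11=0x6 ⇒ cmpi (RI)
  rd@[10:9]=0x3 ⇒ x3
  imm@[8:0]=0x1a ⇒ $26

x3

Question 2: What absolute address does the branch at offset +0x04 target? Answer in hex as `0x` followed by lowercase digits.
@+04  little-endian(fe b7) = 0xb7fe
  top 5b → 0x16 → je [J]
  imm: (w>>0)&0x7ff=0x7fe (s11→-2) → $-2
  target = base 0x146e + off 0x04 + 2 + imm -2 = 0x1472

0x1472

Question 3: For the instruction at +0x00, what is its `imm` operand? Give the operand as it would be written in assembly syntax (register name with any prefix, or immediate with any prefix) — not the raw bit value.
+0x00: 68 35 ⇒ word 0x3568 (little)
  opcode bits[15:11]=0x6: cmpi/RI
  [10:9] rd=2 = x2
  [8:0] imm=360 = $360

$360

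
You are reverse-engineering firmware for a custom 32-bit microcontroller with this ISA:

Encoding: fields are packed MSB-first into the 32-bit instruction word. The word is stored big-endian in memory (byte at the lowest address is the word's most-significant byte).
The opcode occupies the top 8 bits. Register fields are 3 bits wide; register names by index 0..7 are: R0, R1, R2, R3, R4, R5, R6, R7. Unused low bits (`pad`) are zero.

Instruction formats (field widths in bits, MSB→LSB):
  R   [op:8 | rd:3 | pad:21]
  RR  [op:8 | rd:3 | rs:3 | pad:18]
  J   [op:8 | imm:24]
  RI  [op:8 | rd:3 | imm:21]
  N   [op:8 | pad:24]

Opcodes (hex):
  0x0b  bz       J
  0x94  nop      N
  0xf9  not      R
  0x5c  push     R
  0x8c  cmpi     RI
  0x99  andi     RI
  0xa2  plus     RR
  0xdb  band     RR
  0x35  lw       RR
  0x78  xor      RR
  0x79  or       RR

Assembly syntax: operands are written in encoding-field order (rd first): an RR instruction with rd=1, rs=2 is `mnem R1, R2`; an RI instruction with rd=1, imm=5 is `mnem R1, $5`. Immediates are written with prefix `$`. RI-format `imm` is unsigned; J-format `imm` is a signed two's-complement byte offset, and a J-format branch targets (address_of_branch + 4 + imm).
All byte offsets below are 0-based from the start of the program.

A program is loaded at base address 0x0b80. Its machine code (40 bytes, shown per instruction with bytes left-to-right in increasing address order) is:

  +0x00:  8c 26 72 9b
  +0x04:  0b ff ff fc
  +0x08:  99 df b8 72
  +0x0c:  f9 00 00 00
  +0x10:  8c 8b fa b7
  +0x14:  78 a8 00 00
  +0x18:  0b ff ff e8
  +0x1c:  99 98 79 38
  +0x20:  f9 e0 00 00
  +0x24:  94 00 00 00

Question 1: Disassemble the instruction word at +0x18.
bz $-24

[18] 0b ff ff e8 → 0x0bffffe8
  opcode bits[31:24]=0xb: bz/J
  [23:0] imm=16777192 (s24→-24) = $-24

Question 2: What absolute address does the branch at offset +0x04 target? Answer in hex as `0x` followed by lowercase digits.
0x0b84

+0x04: 0b ff ff fc ⇒ word 0x0bfffffc (big)
  opcode bits[31:24]=0xb: bz/J
  imm@[23:0]=0xfffffc (s24→-4) ⇒ $-4
  target = base 0x0b80 + off 0x04 + 4 + imm -4 = 0x0b84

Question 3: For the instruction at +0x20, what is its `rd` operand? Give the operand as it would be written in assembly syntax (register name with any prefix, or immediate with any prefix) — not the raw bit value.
R7

off 0x20: read f9 e0 00 00 as big → 0xf9e00000
  top 8b → 0xf9 → not [R]
  rd@[23:21]=0x7 ⇒ R7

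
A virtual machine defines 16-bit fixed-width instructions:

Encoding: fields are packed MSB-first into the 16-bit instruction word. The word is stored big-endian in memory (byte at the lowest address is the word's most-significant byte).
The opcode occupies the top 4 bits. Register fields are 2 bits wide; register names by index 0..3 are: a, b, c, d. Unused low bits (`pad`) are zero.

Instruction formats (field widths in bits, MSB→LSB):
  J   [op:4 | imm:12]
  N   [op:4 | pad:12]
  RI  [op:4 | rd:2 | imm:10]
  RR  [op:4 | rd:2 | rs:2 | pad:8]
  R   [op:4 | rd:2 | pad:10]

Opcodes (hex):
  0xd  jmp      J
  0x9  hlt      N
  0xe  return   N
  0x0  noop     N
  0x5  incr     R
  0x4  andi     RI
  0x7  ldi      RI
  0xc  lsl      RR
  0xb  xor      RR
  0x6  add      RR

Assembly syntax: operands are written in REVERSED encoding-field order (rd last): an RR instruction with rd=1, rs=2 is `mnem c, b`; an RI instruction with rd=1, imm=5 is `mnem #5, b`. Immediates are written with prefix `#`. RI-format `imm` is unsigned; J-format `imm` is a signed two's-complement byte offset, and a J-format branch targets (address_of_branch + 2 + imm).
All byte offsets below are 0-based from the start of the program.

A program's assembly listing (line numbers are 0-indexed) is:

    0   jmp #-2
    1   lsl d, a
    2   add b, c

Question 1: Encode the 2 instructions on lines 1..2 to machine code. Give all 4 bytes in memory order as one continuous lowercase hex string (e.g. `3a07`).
c3006900

1. lsl fields op=0xc:4|rd=0:2|rs=3:2|pad=0:8 → word c300h → c3 00
2. add fields op=0x6:4|rd=2:2|rs=1:2|pad=0:8 → word 6900h → 69 00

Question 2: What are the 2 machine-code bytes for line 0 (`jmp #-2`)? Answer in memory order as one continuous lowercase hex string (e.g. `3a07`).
dffe

0. jmp fields op=0xd:4|imm=-2:12 → word dffeh → df fe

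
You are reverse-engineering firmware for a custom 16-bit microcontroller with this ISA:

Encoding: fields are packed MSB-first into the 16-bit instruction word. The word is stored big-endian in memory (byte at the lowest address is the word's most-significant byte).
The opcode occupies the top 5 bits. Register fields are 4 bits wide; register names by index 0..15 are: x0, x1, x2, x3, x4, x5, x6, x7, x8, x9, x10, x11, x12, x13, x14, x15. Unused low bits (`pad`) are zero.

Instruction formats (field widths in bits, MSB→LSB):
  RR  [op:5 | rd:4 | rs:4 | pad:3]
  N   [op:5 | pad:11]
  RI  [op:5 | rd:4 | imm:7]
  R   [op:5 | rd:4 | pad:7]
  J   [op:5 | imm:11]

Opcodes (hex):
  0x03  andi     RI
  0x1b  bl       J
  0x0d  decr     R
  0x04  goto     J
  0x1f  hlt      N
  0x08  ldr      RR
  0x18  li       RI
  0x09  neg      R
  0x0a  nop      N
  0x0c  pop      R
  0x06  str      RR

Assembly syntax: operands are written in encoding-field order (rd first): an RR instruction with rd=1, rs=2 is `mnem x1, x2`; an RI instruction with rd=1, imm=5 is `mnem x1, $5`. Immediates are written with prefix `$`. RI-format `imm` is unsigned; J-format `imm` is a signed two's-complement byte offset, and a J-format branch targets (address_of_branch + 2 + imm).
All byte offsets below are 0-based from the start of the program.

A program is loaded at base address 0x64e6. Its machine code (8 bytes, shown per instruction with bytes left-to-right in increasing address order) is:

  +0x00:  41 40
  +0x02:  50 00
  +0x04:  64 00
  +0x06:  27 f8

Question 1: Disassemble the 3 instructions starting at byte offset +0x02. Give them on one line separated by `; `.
@+02  big-endian(50 00) = 0x5000
  opcode bits[15:11]=0xa: nop/N
@+04  big-endian(64 00) = 0x6400
  opcode bits[15:11]=0xc: pop/R
  rd@[10:7]=0x8 ⇒ x8
@+06  big-endian(27 f8) = 0x27f8
  opcode bits[15:11]=0x4: goto/J
  imm@[10:0]=0x7f8 (s11→-8) ⇒ $-8

nop; pop x8; goto $-8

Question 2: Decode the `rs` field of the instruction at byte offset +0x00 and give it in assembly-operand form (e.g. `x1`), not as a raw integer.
x8

[00] 41 40 → 0x4140
  op=0x4140>>11=0x8 ⇒ ldr (RR)
  rd@[10:7]=0x2 ⇒ x2
  rs@[6:3]=0x8 ⇒ x8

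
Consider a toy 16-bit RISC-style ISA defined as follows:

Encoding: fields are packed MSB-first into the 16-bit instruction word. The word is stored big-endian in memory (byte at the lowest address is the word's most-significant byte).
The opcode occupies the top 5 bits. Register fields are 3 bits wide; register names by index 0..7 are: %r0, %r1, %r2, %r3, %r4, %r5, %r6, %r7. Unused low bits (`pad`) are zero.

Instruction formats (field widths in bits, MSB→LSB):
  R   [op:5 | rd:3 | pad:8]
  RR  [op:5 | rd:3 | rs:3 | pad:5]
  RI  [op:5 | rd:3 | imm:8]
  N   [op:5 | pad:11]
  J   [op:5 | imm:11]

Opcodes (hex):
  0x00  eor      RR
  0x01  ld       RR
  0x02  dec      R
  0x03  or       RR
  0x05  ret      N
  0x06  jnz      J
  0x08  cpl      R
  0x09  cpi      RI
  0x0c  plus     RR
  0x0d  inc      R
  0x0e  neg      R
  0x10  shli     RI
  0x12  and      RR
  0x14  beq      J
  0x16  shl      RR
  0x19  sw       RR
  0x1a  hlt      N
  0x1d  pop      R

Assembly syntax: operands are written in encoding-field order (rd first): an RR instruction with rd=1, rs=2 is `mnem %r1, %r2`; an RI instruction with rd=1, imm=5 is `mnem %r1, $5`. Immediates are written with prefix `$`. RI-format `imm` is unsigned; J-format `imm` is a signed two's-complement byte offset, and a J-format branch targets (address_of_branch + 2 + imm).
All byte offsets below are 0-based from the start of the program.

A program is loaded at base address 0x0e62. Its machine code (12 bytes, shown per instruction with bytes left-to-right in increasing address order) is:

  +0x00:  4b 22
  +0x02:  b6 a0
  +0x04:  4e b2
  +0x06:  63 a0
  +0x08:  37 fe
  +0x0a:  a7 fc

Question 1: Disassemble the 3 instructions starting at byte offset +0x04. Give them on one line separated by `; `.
off 0x04: read 4e b2 as big → 0x4eb2
  opcode bits[15:11]=0x9: cpi/RI
  rd: (w>>8)&0x7=0x6 → %r6
  imm: (w>>0)&0xff=0xb2 → $178
off 0x06: read 63 a0 as big → 0x63a0
  opcode bits[15:11]=0xc: plus/RR
  rd: (w>>8)&0x7=0x3 → %r3
  rs: (w>>5)&0x7=0x5 → %r5
off 0x08: read 37 fe as big → 0x37fe
  opcode bits[15:11]=0x6: jnz/J
  imm: (w>>0)&0x7ff=0x7fe (s11→-2) → $-2

cpi %r6, $178; plus %r3, %r5; jnz $-2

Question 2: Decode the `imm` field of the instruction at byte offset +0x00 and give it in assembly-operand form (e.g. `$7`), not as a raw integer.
off 0x00: read 4b 22 as big → 0x4b22
  opcode bits[15:11]=0x9: cpi/RI
  rd@[10:8]=0x3 ⇒ %r3
  imm@[7:0]=0x22 ⇒ $34

$34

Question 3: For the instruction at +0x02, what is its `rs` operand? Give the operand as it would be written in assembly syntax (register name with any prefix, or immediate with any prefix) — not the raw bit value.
%r5

@+02  big-endian(b6 a0) = 0xb6a0
  op=0xb6a0>>11=0x16 ⇒ shl (RR)
  rd: (w>>8)&0x7=0x6 → %r6
  rs: (w>>5)&0x7=0x5 → %r5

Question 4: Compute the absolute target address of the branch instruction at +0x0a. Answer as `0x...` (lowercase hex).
+0x0a: a7 fc ⇒ word 0xa7fc (big)
  top 5b → 0x14 → beq [J]
  imm@[10:0]=0x7fc (s11→-4) ⇒ $-4
  target = base 0x0e62 + off 0x0a + 2 + imm -4 = 0x0e6a

0x0e6a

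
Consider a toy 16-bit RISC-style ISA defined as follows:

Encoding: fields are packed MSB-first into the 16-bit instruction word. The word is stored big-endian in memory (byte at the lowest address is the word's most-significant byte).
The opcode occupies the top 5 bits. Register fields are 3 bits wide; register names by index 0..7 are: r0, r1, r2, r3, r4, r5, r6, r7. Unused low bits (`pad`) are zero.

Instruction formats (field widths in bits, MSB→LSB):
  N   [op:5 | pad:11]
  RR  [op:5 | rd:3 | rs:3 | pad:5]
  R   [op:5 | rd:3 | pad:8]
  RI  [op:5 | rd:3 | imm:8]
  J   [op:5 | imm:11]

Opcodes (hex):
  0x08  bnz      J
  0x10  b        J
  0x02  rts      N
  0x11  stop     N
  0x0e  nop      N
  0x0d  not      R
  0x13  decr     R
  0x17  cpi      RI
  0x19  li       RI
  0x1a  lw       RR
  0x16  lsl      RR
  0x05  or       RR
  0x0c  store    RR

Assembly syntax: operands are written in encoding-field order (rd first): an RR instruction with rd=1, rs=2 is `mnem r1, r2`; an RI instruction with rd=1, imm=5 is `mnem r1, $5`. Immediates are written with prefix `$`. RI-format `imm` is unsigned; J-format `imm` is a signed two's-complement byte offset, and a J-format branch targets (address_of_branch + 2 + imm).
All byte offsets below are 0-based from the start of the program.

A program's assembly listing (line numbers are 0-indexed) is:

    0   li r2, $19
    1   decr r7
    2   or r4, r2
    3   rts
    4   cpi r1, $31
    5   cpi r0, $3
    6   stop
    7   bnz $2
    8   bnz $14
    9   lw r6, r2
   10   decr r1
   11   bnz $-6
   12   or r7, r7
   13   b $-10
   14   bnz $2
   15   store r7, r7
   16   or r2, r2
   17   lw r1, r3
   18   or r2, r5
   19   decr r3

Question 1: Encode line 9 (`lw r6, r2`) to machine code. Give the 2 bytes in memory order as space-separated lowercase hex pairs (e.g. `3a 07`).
d6 40

9. lw fields op=0x1a:5|rd=6:3|rs=2:3|pad=0:5 → word d640h → d6 40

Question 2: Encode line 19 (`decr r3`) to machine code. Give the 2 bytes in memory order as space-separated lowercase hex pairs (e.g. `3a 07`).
19. decr fields op=0x13:5|rd=3:3|pad=0:8 → word 9b00h → 9b 00

9b 00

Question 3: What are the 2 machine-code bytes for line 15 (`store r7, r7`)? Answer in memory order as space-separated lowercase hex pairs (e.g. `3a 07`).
L15: store op=0xc:5|rd=7:3|rs=7:3|pad=0:5 ⇒ 0x67e0 ⇒ big 67 e0

67 e0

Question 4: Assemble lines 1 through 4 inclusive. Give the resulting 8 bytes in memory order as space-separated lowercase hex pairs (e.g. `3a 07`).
9f 00 2c 40 10 00 b9 1f

L1: decr op=0x13:5|rd=7:3|pad=0:8 ⇒ 0x9f00 ⇒ big 9f 00
L2: or op=0x5:5|rd=4:3|rs=2:3|pad=0:5 ⇒ 0x2c40 ⇒ big 2c 40
L3: rts op=0x2:5|pad=0:11 ⇒ 0x1000 ⇒ big 10 00
L4: cpi op=0x17:5|rd=1:3|imm=31:8 ⇒ 0xb91f ⇒ big b9 1f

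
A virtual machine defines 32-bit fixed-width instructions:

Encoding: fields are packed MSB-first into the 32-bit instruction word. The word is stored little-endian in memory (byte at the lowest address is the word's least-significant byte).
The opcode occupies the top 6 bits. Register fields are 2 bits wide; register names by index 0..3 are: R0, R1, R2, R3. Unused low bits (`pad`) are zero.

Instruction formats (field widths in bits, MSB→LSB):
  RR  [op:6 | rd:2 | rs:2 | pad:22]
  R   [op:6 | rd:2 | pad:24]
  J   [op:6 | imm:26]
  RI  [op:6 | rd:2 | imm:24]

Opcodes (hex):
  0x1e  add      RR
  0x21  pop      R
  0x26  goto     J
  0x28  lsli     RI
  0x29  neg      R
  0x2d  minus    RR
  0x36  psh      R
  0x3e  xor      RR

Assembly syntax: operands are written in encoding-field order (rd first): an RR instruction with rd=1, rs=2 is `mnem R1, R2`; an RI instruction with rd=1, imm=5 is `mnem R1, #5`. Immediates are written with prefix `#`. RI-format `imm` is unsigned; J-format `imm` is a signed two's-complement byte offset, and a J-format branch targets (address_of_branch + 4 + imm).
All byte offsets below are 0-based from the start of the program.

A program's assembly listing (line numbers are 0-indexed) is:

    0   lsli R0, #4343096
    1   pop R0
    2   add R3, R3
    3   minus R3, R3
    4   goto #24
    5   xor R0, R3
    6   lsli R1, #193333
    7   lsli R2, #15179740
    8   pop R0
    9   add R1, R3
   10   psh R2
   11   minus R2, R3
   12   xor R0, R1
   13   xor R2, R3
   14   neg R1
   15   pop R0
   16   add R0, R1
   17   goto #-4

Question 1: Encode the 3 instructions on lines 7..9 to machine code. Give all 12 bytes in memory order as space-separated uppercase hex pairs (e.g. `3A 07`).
DC 9F E7 A2 00 00 00 84 00 00 C0 79

7. lsli fields op=0x28:6|rd=2:2|imm=15179740:24 → word a2e79fdch → dc 9f e7 a2
8. pop fields op=0x21:6|rd=0:2|pad=0:24 → word 84000000h → 00 00 00 84
9. add fields op=0x1e:6|rd=1:2|rs=3:2|pad=0:22 → word 79c00000h → 00 00 c0 79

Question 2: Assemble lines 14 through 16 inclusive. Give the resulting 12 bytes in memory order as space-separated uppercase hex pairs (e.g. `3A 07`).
line 14 (neg): pack op=0x29:6|rd=1:2|pad=0:24 = 0xa5000000; little→ 00 00 00 a5
line 15 (pop): pack op=0x21:6|rd=0:2|pad=0:24 = 0x84000000; little→ 00 00 00 84
line 16 (add): pack op=0x1e:6|rd=0:2|rs=1:2|pad=0:22 = 0x78400000; little→ 00 00 40 78

00 00 00 A5 00 00 00 84 00 00 40 78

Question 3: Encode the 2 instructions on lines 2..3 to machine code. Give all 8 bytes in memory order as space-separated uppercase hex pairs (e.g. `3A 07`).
2. add fields op=0x1e:6|rd=3:2|rs=3:2|pad=0:22 → word 7bc00000h → 00 00 c0 7b
3. minus fields op=0x2d:6|rd=3:2|rs=3:2|pad=0:22 → word b7c00000h → 00 00 c0 b7

00 00 C0 7B 00 00 C0 B7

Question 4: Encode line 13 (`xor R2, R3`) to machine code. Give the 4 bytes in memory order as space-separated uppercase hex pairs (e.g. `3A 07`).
00 00 C0 FA

L13: xor op=0x3e:6|rd=2:2|rs=3:2|pad=0:22 ⇒ 0xfac00000 ⇒ little 00 00 c0 fa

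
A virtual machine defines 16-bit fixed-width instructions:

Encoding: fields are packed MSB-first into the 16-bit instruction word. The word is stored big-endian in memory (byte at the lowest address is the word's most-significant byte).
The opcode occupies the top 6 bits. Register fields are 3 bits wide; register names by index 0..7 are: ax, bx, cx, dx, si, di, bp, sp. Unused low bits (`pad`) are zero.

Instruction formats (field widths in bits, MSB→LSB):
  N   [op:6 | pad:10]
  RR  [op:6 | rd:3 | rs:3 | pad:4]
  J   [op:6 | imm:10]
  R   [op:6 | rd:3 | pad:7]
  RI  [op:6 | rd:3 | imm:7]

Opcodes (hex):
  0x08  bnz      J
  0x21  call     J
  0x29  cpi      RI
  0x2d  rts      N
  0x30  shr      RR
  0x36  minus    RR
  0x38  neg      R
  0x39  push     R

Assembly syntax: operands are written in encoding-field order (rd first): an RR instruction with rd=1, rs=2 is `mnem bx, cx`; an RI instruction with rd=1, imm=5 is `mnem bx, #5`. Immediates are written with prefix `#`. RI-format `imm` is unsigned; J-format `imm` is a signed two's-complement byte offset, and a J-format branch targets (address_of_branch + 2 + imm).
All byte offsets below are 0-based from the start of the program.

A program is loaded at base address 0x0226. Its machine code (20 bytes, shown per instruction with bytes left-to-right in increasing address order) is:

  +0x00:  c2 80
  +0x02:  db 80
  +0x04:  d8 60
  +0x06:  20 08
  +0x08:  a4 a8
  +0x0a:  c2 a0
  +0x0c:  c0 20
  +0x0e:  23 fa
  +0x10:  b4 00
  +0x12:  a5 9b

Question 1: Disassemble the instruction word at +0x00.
off 0x00: read c2 80 as big → 0xc280
  top 6b → 0x30 → shr [RR]
  rd: (w>>7)&0x7=0x5 → di
  rs: (w>>4)&0x7=0x0 → ax

shr di, ax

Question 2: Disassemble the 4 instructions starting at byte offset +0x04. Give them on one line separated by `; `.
[04] d8 60 → 0xd860
  top 6b → 0x36 → minus [RR]
  [9:7] rd=0 = ax
  [6:4] rs=6 = bp
[06] 20 08 → 0x2008
  top 6b → 0x8 → bnz [J]
  [9:0] imm=8 = #8
[08] a4 a8 → 0xa4a8
  top 6b → 0x29 → cpi [RI]
  [9:7] rd=1 = bx
  [6:0] imm=40 = #40
[0a] c2 a0 → 0xc2a0
  top 6b → 0x30 → shr [RR]
  [9:7] rd=5 = di
  [6:4] rs=2 = cx

minus ax, bp; bnz #8; cpi bx, #40; shr di, cx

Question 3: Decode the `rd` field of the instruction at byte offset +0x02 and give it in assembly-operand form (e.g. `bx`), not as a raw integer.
sp

off 0x02: read db 80 as big → 0xdb80
  opcode bits[15:10]=0x36: minus/RR
  rd: (w>>7)&0x7=0x7 → sp
  rs: (w>>4)&0x7=0x0 → ax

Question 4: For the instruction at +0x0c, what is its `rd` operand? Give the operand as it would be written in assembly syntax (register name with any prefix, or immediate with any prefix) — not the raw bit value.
ax

[0c] c0 20 → 0xc020
  top 6b → 0x30 → shr [RR]
  rd@[9:7]=0x0 ⇒ ax
  rs@[6:4]=0x2 ⇒ cx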